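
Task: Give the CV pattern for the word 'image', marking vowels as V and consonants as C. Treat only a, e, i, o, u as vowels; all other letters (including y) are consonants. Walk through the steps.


Letter mapping: i = V, m = C, a = V, g = C, e = V.

VCVCV


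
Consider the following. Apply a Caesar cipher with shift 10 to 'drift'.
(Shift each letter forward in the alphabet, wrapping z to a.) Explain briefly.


Shift each letter by 10: d -> n, r -> b, i -> s, f -> p, t -> d. Result: 'nbspd'.

nbspd


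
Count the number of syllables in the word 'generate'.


Break 'generate' into syllables: gen-er-ate -> gen | er | ate = 3 syllables

3 syllables


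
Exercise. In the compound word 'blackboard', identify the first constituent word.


Split 'blackboard' into 'black' + 'board'. The first part is 'black'.

black


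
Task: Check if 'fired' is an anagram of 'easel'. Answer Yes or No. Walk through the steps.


Sorted letters of 'fired': 'defir'
Sorted letters of 'easel': 'aeels'
They do not match.

No


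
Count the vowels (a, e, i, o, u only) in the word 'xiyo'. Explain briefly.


Vowels in 'xiyo': i, o = 2 vowels.

2


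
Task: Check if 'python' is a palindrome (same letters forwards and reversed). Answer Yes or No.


Forward: 'python'
Reversed: 'nohtyp'
They differ.

No


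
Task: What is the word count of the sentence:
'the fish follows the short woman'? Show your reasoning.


Split into words: the | fish | follows | the | short | woman = 6 words.

6


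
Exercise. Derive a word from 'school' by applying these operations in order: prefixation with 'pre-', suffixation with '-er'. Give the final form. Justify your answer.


Step 1: Add prefix 'pre-' to 'school' = 'preschool'
Step 2: Add suffix '-er' to 'preschool' = 'preschooler'

preschooler


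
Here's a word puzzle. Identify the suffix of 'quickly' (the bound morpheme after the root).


The word 'quickly' = 'quick' (root) + '-ly' (suffix). The suffix is '-ly'.

ly


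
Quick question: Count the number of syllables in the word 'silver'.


Break 'silver' into syllables: sil-ver -> sil | ver = 2 syllables

2 syllables


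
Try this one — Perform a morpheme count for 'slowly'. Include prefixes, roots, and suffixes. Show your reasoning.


Decomposition: slow (root) + -ly (suffix) = 2 morpheme(s)

2 morphemes


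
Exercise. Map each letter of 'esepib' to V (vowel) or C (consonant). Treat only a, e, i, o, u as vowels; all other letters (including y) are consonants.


Letter mapping: e = V, s = C, e = V, p = C, i = V, b = C.

VCVCVC


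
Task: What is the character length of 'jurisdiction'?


Spell out 'jurisdiction' and number each letter: j(1), u(2), r(3), i(4), s(5), d(6), i(7), c(8), t(9), i(10), o(11), n(12). Total: 12 letters.

12


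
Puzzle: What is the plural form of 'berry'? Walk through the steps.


Apply rule: Change -y to -ies (consonant + y). 'berry' becomes 'berries'.

berries


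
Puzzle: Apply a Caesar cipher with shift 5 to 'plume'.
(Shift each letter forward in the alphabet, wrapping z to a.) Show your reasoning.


Shift each letter by 5: p -> u, l -> q, u -> z, m -> r, e -> j. Result: 'uqzrj'.

uqzrj


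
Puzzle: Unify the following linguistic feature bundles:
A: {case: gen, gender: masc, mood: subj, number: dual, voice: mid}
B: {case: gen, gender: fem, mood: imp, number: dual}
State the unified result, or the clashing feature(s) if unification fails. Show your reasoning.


Compare features:
case: A=gen vs B=gen -> unified: gen
gender: A=masc vs B=fem -> CLASH
mood: A=subj vs B=imp -> CLASH
number: A=dual vs B=dual -> unified: dual
voice: A=mid vs B=_ -> unified: mid
Clashes detected on features 'gender' (masc vs fem) and 'mood' (subj vs imp); unification fails.

CLASH on 'gender' (masc vs fem) and 'mood' (subj vs imp)


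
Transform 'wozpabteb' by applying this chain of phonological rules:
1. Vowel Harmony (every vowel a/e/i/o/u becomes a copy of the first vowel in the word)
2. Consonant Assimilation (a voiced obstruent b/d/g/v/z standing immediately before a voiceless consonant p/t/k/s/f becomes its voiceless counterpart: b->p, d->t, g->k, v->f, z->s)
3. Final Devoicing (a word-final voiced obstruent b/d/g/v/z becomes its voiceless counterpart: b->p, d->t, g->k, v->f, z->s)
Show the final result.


Starting form: 'wozpabteb'
Rule 1: Vowel Harmony: all vowels become 'o' (matching first vowel). 'wozpabteb' -> 'wozpobtob'
Rule 2: Consonant Assimilation: voiced obstruent before voiceless consonant becomes voiceless ('zp' -> 'sp', 'bt' -> 'pt'). 'wozpobtob' -> 'wospoptob'
Rule 3: Final Devoicing: word-final voiced obstruent 'b' becomes voiceless 'p'. 'wospoptob' -> 'wospoptop'
Final form: 'wospoptop'

wospoptop


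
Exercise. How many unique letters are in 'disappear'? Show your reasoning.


Unique letters in 'disappear': {a, d, e, i, p, r, s} = 7 distinct letters.

7


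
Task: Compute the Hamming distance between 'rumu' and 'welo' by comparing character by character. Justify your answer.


Alignment:
Position 1: 'r' vs 'w' = DIFFER
Position 2: 'u' vs 'e' = DIFFER
Position 3: 'm' vs 'l' = DIFFER
Position 4: 'u' vs 'o' = DIFFER
Total differences: 4

4


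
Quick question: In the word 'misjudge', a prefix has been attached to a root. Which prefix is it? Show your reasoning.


The word 'misjudge' = 'mis' (prefix) + 'judge' (root). The prefix is 'mis'.

mis


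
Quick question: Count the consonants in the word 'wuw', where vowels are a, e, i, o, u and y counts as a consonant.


Consonants in 'wuw': w, w = 2 consonants.

2


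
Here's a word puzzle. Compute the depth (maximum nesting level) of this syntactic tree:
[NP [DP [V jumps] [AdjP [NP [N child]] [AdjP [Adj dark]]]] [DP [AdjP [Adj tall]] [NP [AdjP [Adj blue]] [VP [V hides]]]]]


Count bracket nesting levels:
'[' at pos 0: depth = 1
'[' at pos 4: depth = 2
'[' at pos 8: depth = 3
'[' at pos 18: depth = 3
'[' at pos 24: depth = 4
'[' at pos 28: depth = 5
'[' at pos 39: depth = 4
'[' at pos 45: depth = 5
'[' at pos 59: depth = 2
'[' at pos 63: depth = 3
'[' at pos 69: depth = 4
'[' at pos 81: depth = 3
'[' at pos 85: depth = 4
'[' at pos 91: depth = 5
'[' at pos 103: depth = 4
'[' at pos 107: depth = 5
Maximum depth reached: 5

5


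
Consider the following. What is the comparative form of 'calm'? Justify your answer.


Apply comparative formation (add -er): 'calm' -> 'calmer'.

calmer


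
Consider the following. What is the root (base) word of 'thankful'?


Remove suffix '-ful' from 'thankful' to get root 'thank'.

thank


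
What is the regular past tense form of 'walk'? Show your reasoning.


Apply rule: Add -ed. 'walk' becomes 'walked'.

walked


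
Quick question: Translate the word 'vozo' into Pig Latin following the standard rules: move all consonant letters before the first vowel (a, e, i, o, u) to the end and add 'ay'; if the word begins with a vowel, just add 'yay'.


'vozo': move consonant cluster 'v' to end and add 'ay': 'ozovay'.

ozovay


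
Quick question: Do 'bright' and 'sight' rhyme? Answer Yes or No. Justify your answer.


Rime (stressed vowel + following sounds) of 'bright': -ight = /aɪt/
Rime of 'sight': -ight = /aɪt/
/aɪt/ and /aɪt/ are the same ending sound, so the words rhyme.

Yes


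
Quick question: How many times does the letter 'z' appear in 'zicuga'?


Letter 'z' in 'zicuga': found at position(s) 1 = 1 occurrence(s).

1


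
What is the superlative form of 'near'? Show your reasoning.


Apply superlative formation (add -est): 'near' -> 'nearest'.

nearest


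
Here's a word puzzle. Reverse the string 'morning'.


Reverse 'morning' character by character: 'gninrom'.

gninrom


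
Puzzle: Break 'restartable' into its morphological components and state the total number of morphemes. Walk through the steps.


Step 1: Identify prefix: 're' (meaning: again)
Step 2: Identify root: 'start'
Step 3: Identify suffix(es): 'able'
Decomposition: re- (prefix: again) + start (root) + -able (suffix: capable of)
Total morphemes: 3

3 morphemes (re- (prefix: again) + start (root) + -able (suffix: capable of))


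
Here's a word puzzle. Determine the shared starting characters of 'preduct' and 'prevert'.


Compare from the start: 3 characters match: 'pre'. Mismatch at position 4: 'd' vs 'v'.

pre


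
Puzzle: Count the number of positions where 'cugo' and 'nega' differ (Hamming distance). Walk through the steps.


Alignment:
Position 1: 'c' vs 'n' = DIFFER
Position 2: 'u' vs 'e' = DIFFER
Position 3: 'g' vs 'g' = match
Position 4: 'o' vs 'a' = DIFFER
Total differences: 3

3


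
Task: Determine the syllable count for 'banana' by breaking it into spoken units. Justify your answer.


Break 'banana' into syllables: ba-na-na -> ba | na | na = 3 syllables

3 syllables


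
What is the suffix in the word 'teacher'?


The word 'teacher' = 'teach' (root) + '-er' (suffix). The suffix is '-er'.

er


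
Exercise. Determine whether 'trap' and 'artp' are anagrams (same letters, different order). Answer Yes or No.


Sorted letters of 'trap': 'aprt'
Sorted letters of 'artp': 'aprt'
They match.

Yes


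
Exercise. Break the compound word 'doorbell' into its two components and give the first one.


Split 'doorbell' into 'door' + 'bell'. The first part is 'door'.

door


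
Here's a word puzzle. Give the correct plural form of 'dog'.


Apply rule: Add -s. 'dog' becomes 'dogs'.

dogs


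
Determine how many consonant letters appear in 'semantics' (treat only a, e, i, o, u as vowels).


Consonants in 'semantics': s, m, n, t, c, s = 6 consonants.

6


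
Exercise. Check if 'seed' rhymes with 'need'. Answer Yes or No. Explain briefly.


Rime (stressed vowel + following sounds) of 'seed': -eed = /iːd/
Rime of 'need': -eed = /iːd/
/iːd/ and /iːd/ are the same ending sound, so the words rhyme.

Yes


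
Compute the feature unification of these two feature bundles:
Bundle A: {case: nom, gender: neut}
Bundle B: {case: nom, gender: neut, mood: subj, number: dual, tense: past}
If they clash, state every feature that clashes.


Compare features:
case: A=nom vs B=nom -> unified: nom
gender: A=neut vs B=neut -> unified: neut
mood: A=_ vs B=subj -> unified: subj
number: A=_ vs B=dual -> unified: dual
tense: A=_ vs B=past -> unified: past
No clashes found.

Unified: {case: nom, gender: neut, mood: subj, number: dual, tense: past}


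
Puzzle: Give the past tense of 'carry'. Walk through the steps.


Apply rule: Change -y to -ied. 'carry' becomes 'carried'.

carried


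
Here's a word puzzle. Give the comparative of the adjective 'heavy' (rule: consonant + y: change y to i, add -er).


Apply comparative formation (consonant + y: change y to i, add -er): 'heavy' -> 'heavier'.

heavier


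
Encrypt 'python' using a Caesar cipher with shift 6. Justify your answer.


Shift each letter by 6: p -> v, y -> e, t -> z, h -> n, o -> u, n -> t. Result: 'veznut'.

veznut


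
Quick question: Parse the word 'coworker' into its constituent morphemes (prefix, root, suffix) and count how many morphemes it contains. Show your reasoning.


Step 1: Identify prefix: 'co' (meaning: together)
Step 2: Identify root: 'work'
Step 3: Identify suffix(es): 'er'
Decomposition: co- (prefix: together) + work (root) + -er (suffix: one who)
Total morphemes: 3

3 morphemes (co- (prefix: together) + work (root) + -er (suffix: one who))


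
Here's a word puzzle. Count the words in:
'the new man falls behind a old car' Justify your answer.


Split into words: the | new | man | falls | behind | a | old | car = 8 words.

8


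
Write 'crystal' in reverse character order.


Reverse 'crystal' character by character: 'latsyrc'.

latsyrc


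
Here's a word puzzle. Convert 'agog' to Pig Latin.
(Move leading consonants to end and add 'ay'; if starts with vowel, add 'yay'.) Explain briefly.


'agog' starts with a vowel, so add 'yay': 'agogyay'.

agogyay


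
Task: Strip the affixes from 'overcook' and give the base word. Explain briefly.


Remove prefix 'over' from 'overcook' to get root 'cook'.

cook


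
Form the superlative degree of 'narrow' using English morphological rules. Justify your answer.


Apply superlative formation (add -est): 'narrow' -> 'narrowest'.

narrowest


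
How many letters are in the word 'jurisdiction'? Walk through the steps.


Spell out 'jurisdiction' and number each letter: j(1), u(2), r(3), i(4), s(5), d(6), i(7), c(8), t(9), i(10), o(11), n(12). Total: 12 letters.

12


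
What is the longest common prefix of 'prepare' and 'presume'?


Compare from the start: 3 characters match: 'pre'. Mismatch at position 4: 'p' vs 's'.

pre


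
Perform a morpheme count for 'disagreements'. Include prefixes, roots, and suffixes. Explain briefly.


Decomposition: dis- (prefix) + agree (root) + -ment (suffix) + -s (plural) = 4 morpheme(s)

4 morphemes


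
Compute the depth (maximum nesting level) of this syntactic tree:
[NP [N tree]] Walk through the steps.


Count bracket nesting levels:
'[' at pos 0: depth = 1
'[' at pos 4: depth = 2
Maximum depth reached: 2

2


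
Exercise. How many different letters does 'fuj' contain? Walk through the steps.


Unique letters in 'fuj': {f, j, u} = 3 distinct letters.

3


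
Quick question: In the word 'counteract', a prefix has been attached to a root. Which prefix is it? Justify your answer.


The word 'counteract' = 'counter' (prefix) + 'act' (root). The prefix is 'counter'.

counter


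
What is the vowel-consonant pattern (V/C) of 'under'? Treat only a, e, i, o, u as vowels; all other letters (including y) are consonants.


Letter mapping: u = V, n = C, d = C, e = V, r = C.

VCCVC


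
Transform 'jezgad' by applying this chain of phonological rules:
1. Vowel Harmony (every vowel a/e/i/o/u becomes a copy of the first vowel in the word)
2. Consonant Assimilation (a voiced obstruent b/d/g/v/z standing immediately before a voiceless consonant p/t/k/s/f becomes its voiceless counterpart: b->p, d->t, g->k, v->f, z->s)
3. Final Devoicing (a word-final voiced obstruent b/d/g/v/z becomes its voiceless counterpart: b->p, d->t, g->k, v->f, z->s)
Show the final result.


Starting form: 'jezgad'
Rule 1: Vowel Harmony: all vowels become 'e' (matching first vowel). 'jezgad' -> 'jezged'
Rule 2: Consonant Assimilation: no voiced obstruent (b/d/g/v/z) stands immediately before a voiceless consonant (p/t/k/s/f). No change.
Rule 3: Final Devoicing: word-final voiced obstruent 'd' becomes voiceless 't'. 'jezged' -> 'jezget'
Final form: 'jezget'

jezget


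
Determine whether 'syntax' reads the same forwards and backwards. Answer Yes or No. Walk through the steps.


Forward: 'syntax'
Reversed: 'xatnys'
They differ.

No


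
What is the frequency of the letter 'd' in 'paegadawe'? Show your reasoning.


Letter 'd' in 'paegadawe': found at position(s) 6 = 1 occurrence(s).

1


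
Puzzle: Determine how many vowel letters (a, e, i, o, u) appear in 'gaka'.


Vowels in 'gaka': a, a = 2 vowels.

2


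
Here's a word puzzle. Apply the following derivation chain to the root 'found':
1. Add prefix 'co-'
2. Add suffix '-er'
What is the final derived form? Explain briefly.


Step 1: Add prefix 'co-' to 'found' = 'cofound'
Step 2: Add suffix '-er' to 'cofound' = 'cofounder'

cofounder


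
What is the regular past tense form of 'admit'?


Apply rule: Double final consonant and add -ed. 'admit' becomes 'admitted'.

admitted


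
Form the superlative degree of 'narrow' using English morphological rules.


Apply superlative formation (add -est): 'narrow' -> 'narrowest'.

narrowest


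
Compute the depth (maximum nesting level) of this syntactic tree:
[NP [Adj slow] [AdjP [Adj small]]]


Count bracket nesting levels:
'[' at pos 0: depth = 1
'[' at pos 4: depth = 2
'[' at pos 15: depth = 2
'[' at pos 21: depth = 3
Maximum depth reached: 3

3


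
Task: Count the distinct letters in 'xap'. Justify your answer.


Unique letters in 'xap': {a, p, x} = 3 distinct letters.

3


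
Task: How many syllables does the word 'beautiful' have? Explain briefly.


Break 'beautiful' into syllables: beau-ti-ful -> beau | ti | ful = 3 syllables

3 syllables


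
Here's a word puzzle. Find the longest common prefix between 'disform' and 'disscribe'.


Compare from the start: 3 characters match: 'dis'. Mismatch at position 4: 'f' vs 's'.

dis


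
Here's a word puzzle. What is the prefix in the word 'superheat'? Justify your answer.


The word 'superheat' = 'super' (prefix) + 'heat' (root). The prefix is 'super'.

super


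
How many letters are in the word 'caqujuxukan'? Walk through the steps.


Spell out 'caqujuxukan' and number each letter: c(1), a(2), q(3), u(4), j(5), u(6), x(7), u(8), k(9), a(10), n(11). Total: 11 letters.

11


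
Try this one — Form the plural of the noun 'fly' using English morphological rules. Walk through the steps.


Apply rule: Change -y to -ies (consonant + y). 'fly' becomes 'flies'.

flies


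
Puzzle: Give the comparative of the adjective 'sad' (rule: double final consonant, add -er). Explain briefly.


Apply comparative formation (double final consonant, add -er): 'sad' -> 'sadder'.

sadder


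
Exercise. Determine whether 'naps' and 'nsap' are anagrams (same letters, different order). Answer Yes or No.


Sorted letters of 'naps': 'anps'
Sorted letters of 'nsap': 'anps'
They match.

Yes


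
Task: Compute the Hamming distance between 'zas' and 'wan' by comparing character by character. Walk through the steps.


Alignment:
Position 1: 'z' vs 'w' = DIFFER
Position 2: 'a' vs 'a' = match
Position 3: 's' vs 'n' = DIFFER
Total differences: 2

2


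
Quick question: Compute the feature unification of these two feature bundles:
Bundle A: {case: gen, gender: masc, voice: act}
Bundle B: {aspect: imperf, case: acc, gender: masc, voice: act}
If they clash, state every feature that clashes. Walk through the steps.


Compare features:
aspect: A=_ vs B=imperf -> unified: imperf
case: A=gen vs B=acc -> CLASH
gender: A=masc vs B=masc -> unified: masc
voice: A=act vs B=act -> unified: act
Clash detected on feature 'case' (gen vs acc); unification fails.

CLASH on 'case' (gen vs acc)


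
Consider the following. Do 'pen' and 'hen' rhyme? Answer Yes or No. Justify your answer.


Rime (stressed vowel + following sounds) of 'pen': -en = /ɛn/
Rime of 'hen': -en = /ɛn/
/ɛn/ and /ɛn/ are the same ending sound, so the words rhyme.

Yes


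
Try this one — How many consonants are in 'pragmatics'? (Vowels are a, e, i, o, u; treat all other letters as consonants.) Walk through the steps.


Consonants in 'pragmatics': p, r, g, m, t, c, s = 7 consonants.

7


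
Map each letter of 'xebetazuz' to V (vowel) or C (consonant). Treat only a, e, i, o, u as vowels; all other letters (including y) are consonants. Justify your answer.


Letter mapping: x = C, e = V, b = C, e = V, t = C, a = V, z = C, u = V, z = C.

CVCVCVCVC


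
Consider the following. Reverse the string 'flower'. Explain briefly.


Reverse 'flower' character by character: 'rewolf'.

rewolf


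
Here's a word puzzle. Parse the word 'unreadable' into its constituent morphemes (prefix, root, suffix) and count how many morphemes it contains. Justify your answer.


Step 1: Identify prefix: 'un' (meaning: not/reverse)
Step 2: Identify root: 'read'
Step 3: Identify suffix(es): 'able'
Decomposition: un- (prefix: not/reverse) + read (root) + -able (suffix: capable of)
Total morphemes: 3

3 morphemes (un- (prefix: not/reverse) + read (root) + -able (suffix: capable of))


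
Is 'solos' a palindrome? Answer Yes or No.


Forward: 'solos'
Reversed: 'solos'
They are identical.

Yes


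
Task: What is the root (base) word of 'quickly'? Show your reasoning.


Remove suffix '-ly' from 'quickly' to get root 'quick'.

quick


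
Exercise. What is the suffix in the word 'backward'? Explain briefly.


The word 'backward' = 'back' (root) + '-ward' (suffix). The suffix is '-ward'.

ward


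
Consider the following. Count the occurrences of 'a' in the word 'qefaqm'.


Letter 'a' in 'qefaqm': found at position(s) 4 = 1 occurrence(s).

1


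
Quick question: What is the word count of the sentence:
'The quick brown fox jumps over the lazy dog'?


Split into words: The | quick | brown | fox | jumps | over | the | lazy | dog = 9 words.

9


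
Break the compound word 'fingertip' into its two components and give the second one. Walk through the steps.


Split 'fingertip' into 'finger' + 'tip'. The second part is 'tip'.

tip


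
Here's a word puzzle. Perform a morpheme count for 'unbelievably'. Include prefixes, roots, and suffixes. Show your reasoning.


Decomposition: un- (prefix) + believe (root) + -able (suffix) + -ly (suffix) = 4 morpheme(s)

4 morphemes


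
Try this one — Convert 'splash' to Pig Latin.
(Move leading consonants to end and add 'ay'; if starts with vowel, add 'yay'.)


'splash': move consonant cluster 'spl' to end and add 'ay': 'ashsplay'.

ashsplay


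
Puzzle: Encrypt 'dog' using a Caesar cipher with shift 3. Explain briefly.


Shift each letter by 3: d -> g, o -> r, g -> j. Result: 'grj'.

grj


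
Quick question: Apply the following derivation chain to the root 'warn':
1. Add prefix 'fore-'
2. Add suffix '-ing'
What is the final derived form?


Step 1: Add prefix 'fore-' to 'warn' = 'forewarn'
Step 2: Add suffix '-ing' to 'forewarn' = 'forewarning'

forewarning


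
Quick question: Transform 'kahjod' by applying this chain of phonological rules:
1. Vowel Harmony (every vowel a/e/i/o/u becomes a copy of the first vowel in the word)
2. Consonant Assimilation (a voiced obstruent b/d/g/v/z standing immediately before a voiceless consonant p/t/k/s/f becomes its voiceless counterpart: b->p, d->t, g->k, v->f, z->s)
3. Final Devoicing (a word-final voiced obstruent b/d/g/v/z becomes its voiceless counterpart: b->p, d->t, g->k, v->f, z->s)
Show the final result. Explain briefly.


Starting form: 'kahjod'
Rule 1: Vowel Harmony: all vowels become 'a' (matching first vowel). 'kahjod' -> 'kahjad'
Rule 2: Consonant Assimilation: no voiced obstruent (b/d/g/v/z) stands immediately before a voiceless consonant (p/t/k/s/f). No change.
Rule 3: Final Devoicing: word-final voiced obstruent 'd' becomes voiceless 't'. 'kahjad' -> 'kahjat'
Final form: 'kahjat'

kahjat


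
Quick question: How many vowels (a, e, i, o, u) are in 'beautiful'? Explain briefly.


Vowels in 'beautiful': e, a, u, i, u = 5 vowels.

5


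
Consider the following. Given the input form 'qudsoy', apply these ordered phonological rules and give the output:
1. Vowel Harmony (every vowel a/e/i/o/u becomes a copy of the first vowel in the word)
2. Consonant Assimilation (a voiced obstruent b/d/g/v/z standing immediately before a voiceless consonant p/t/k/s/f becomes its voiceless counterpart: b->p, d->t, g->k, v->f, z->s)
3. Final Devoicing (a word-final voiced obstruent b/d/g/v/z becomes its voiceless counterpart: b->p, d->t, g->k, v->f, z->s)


Starting form: 'qudsoy'
Rule 1: Vowel Harmony: all vowels become 'u' (matching first vowel). 'qudsoy' -> 'qudsuy'
Rule 2: Consonant Assimilation: voiced obstruent before voiceless consonant becomes voiceless ('ds' -> 'ts'). 'qudsuy' -> 'qutsuy'
Rule 3: Final Devoicing: final consonant 'y' is not one of the voiced obstruents b/d/g/v/z. No change.
Final form: 'qutsuy'

qutsuy


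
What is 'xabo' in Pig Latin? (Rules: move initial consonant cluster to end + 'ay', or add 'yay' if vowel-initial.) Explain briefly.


'xabo': move consonant cluster 'x' to end and add 'ay': 'aboxay'.

aboxay


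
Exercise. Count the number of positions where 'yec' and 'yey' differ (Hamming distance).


Alignment:
Position 1: 'y' vs 'y' = match
Position 2: 'e' vs 'e' = match
Position 3: 'c' vs 'y' = DIFFER
Total differences: 1

1


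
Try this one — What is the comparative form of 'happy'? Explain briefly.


Apply comparative formation (consonant + y: change y to i, add -er): 'happy' -> 'happier'.

happier


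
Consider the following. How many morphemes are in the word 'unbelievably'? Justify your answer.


Decomposition: un- (prefix) + believe (root) + -able (suffix) + -ly (suffix) = 4 morpheme(s)

4 morphemes


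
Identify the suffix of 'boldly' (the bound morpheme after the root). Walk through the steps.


The word 'boldly' = 'bold' (root) + '-ly' (suffix). The suffix is '-ly'.

ly


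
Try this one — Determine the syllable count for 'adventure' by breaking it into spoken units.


Break 'adventure' into syllables: ad-ven-ture -> ad | ven | ture = 3 syllables

3 syllables


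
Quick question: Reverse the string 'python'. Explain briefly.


Reverse 'python' character by character: 'nohtyp'.

nohtyp


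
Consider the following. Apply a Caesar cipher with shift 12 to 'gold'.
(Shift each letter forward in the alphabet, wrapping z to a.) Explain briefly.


Shift each letter by 12: g -> s, o -> a, l -> x, d -> p. Result: 'saxp'.

saxp


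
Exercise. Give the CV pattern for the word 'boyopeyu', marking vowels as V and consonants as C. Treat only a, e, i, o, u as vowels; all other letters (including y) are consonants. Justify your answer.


Letter mapping: b = C, o = V, y = C, o = V, p = C, e = V, y = C, u = V.

CVCVCVCV


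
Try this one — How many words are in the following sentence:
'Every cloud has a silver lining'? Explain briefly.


Split into words: Every | cloud | has | a | silver | lining = 6 words.

6


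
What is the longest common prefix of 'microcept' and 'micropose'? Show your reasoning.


Compare from the start: 5 characters match: 'micro'. Mismatch at position 6: 'c' vs 'p'.

micro


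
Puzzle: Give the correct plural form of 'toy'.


Apply rule: Add -s. 'toy' becomes 'toys'.

toys


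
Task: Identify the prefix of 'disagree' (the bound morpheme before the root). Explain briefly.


The word 'disagree' = 'dis' (prefix) + 'agree' (root). The prefix is 'dis'.

dis


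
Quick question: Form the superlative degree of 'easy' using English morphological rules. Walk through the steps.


Apply superlative formation (consonant + y: change y to i, add -est): 'easy' -> 'easiest'.

easiest


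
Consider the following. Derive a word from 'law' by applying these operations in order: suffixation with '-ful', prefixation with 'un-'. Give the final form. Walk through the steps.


Step 1: Add suffix '-ful' to 'law' = 'lawful'
Step 2: Add prefix 'un-' to 'lawful' = 'unlawful'

unlawful


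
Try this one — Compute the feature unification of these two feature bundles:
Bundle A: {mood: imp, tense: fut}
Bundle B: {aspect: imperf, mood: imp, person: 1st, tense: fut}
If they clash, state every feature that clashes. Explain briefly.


Compare features:
aspect: A=_ vs B=imperf -> unified: imperf
mood: A=imp vs B=imp -> unified: imp
person: A=_ vs B=1st -> unified: 1st
tense: A=fut vs B=fut -> unified: fut
No clashes found.

Unified: {aspect: imperf, mood: imp, person: 1st, tense: fut}


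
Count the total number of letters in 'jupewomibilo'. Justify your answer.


Spell out 'jupewomibilo' and number each letter: j(1), u(2), p(3), e(4), w(5), o(6), m(7), i(8), b(9), i(10), l(11), o(12). Total: 12 letters.

12


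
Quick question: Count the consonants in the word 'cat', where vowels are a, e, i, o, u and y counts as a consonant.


Consonants in 'cat': c, t = 2 consonants.

2


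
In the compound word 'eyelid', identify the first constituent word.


Split 'eyelid' into 'eye' + 'lid'. The first part is 'eye'.

eye


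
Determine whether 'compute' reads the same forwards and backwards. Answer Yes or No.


Forward: 'compute'
Reversed: 'etupmoc'
They differ.

No


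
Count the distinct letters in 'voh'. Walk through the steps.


Unique letters in 'voh': {h, o, v} = 3 distinct letters.

3


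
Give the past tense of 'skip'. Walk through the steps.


Apply rule: Double final consonant and add -ed. 'skip' becomes 'skipped'.

skipped


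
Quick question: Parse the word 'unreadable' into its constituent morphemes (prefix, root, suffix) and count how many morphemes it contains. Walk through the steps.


Step 1: Identify prefix: 'un' (meaning: not/reverse)
Step 2: Identify root: 'read'
Step 3: Identify suffix(es): 'able'
Decomposition: un- (prefix: not/reverse) + read (root) + -able (suffix: capable of)
Total morphemes: 3

3 morphemes (un- (prefix: not/reverse) + read (root) + -able (suffix: capable of))


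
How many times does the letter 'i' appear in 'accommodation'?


Letter 'i' in 'accommodation': found at position(s) 11 = 1 occurrence(s).

1


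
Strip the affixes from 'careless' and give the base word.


Remove suffix '-less' from 'careless' to get root 'care'.

care


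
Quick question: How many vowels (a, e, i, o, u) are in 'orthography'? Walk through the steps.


Vowels in 'orthography': o, o, a = 3 vowels.

3


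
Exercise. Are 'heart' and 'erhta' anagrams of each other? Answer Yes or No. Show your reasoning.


Sorted letters of 'heart': 'aehrt'
Sorted letters of 'erhta': 'aehrt'
They match.

Yes


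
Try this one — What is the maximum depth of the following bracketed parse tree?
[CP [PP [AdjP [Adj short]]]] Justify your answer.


Count bracket nesting levels:
'[' at pos 0: depth = 1
'[' at pos 4: depth = 2
'[' at pos 8: depth = 3
'[' at pos 14: depth = 4
Maximum depth reached: 4

4


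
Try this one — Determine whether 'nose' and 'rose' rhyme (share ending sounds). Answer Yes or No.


Rime (stressed vowel + following sounds) of 'nose': -ose = /oʊz/
Rime of 'rose': -ose = /oʊz/
/oʊz/ and /oʊz/ are the same ending sound, so the words rhyme.

Yes


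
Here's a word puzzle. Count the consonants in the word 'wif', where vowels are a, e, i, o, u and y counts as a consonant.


Consonants in 'wif': w, f = 2 consonants.

2


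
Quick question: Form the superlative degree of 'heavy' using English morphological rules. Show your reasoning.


Apply superlative formation (consonant + y: change y to i, add -est): 'heavy' -> 'heaviest'.

heaviest


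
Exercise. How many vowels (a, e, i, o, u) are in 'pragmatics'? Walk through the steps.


Vowels in 'pragmatics': a, a, i = 3 vowels.

3


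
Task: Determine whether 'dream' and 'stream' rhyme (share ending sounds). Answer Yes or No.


Rime (stressed vowel + following sounds) of 'dream': -eam = /iːm/
Rime of 'stream': -eam = /iːm/
/iːm/ and /iːm/ are the same ending sound, so the words rhyme.

Yes


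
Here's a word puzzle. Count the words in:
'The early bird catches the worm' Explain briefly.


Split into words: The | early | bird | catches | the | worm = 6 words.

6


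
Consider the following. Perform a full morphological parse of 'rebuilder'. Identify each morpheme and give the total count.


Step 1: Identify prefix: 're' (meaning: again)
Step 2: Identify root: 'build'
Step 3: Identify suffix(es): 'er'
Decomposition: re- (prefix: again) + build (root) + -er (suffix: one who)
Total morphemes: 3

3 morphemes (re- (prefix: again) + build (root) + -er (suffix: one who))


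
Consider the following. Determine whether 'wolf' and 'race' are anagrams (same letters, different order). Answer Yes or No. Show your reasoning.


Sorted letters of 'wolf': 'flow'
Sorted letters of 'race': 'acer'
They do not match.

No


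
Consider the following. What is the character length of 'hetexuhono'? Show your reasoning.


Spell out 'hetexuhono' and number each letter: h(1), e(2), t(3), e(4), x(5), u(6), h(7), o(8), n(9), o(10). Total: 10 letters.

10


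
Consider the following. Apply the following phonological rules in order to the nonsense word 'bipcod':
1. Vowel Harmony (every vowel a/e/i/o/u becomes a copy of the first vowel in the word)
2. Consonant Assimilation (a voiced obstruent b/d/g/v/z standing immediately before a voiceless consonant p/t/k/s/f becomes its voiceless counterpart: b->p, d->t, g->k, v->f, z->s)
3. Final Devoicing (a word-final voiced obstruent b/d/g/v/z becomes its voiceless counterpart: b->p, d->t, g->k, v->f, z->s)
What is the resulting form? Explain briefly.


Starting form: 'bipcod'
Rule 1: Vowel Harmony: all vowels become 'i' (matching first vowel). 'bipcod' -> 'bipcid'
Rule 2: Consonant Assimilation: no voiced obstruent (b/d/g/v/z) stands immediately before a voiceless consonant (p/t/k/s/f). No change.
Rule 3: Final Devoicing: word-final voiced obstruent 'd' becomes voiceless 't'. 'bipcid' -> 'bipcit'
Final form: 'bipcit'

bipcit


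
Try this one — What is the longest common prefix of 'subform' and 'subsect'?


Compare from the start: 3 characters match: 'sub'. Mismatch at position 4: 'f' vs 's'.

sub


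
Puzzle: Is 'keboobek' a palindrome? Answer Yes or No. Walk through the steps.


Forward: 'keboobek'
Reversed: 'keboobek'
They are identical.

Yes


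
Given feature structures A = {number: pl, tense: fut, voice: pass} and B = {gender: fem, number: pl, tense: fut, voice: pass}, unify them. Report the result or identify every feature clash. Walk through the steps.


Compare features:
gender: A=_ vs B=fem -> unified: fem
number: A=pl vs B=pl -> unified: pl
tense: A=fut vs B=fut -> unified: fut
voice: A=pass vs B=pass -> unified: pass
No clashes found.

Unified: {gender: fem, number: pl, tense: fut, voice: pass}


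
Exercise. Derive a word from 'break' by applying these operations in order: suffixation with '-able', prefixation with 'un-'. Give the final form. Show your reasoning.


Step 1: Add suffix '-able' to 'break' = 'breakable'
Step 2: Add prefix 'un-' to 'breakable' = 'unbreakable'

unbreakable


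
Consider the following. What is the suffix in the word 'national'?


The word 'national' = 'nation' (root) + '-al' (suffix). The suffix is '-al'.

al


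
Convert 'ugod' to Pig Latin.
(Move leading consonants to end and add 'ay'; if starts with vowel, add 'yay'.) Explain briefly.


'ugod' starts with a vowel, so add 'yay': 'ugodyay'.

ugodyay


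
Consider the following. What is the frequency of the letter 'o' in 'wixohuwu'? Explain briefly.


Letter 'o' in 'wixohuwu': found at position(s) 4 = 1 occurrence(s).

1


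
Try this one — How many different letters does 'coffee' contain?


Unique letters in 'coffee': {c, e, f, o} = 4 distinct letters.

4


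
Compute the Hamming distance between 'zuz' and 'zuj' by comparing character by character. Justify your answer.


Alignment:
Position 1: 'z' vs 'z' = match
Position 2: 'u' vs 'u' = match
Position 3: 'z' vs 'j' = DIFFER
Total differences: 1

1


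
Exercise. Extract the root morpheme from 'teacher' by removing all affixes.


Remove suffix '-er' from 'teacher' to get root 'teach'.

teach


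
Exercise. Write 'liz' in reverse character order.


Reverse 'liz' character by character: 'zil'.

zil


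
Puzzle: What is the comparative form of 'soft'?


Apply comparative formation (add -er): 'soft' -> 'softer'.

softer


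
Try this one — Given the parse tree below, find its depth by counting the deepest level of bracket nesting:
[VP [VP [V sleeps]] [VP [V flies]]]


Count bracket nesting levels:
'[' at pos 0: depth = 1
'[' at pos 4: depth = 2
'[' at pos 8: depth = 3
'[' at pos 20: depth = 2
'[' at pos 24: depth = 3
Maximum depth reached: 3

3


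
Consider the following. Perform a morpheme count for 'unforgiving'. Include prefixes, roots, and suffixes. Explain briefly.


Decomposition: un- (prefix) + forgive (root) + -ing (suffix) = 3 morpheme(s)

3 morphemes


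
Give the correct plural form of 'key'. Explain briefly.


Apply rule: Add -s. 'key' becomes 'keys'.

keys


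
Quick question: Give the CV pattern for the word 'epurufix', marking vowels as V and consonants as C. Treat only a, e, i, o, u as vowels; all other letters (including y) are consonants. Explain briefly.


Letter mapping: e = V, p = C, u = V, r = C, u = V, f = C, i = V, x = C.

VCVCVCVC


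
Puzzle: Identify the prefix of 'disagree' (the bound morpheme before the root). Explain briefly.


The word 'disagree' = 'dis' (prefix) + 'agree' (root). The prefix is 'dis'.

dis


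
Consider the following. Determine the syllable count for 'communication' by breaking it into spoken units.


Break 'communication' into syllables: com-mu-ni-ca-tion -> com | mu | ni | ca | tion = 5 syllables

5 syllables


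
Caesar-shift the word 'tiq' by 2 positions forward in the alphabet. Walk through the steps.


Shift each letter by 2: t -> v, i -> k, q -> s. Result: 'vks'.

vks


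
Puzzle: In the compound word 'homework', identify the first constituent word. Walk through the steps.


Split 'homework' into 'home' + 'work'. The first part is 'home'.

home


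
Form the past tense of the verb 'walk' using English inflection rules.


Apply rule: Add -ed. 'walk' becomes 'walked'.

walked


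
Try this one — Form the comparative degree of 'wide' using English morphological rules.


Apply comparative formation (ends in e: add -r): 'wide' -> 'wider'.

wider


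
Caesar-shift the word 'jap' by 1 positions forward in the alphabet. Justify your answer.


Shift each letter by 1: j -> k, a -> b, p -> q. Result: 'kbq'.

kbq


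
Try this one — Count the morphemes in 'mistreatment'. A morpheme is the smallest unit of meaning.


Decomposition: mis- (prefix) + treat (root) + -ment (suffix) = 3 morpheme(s)

3 morphemes


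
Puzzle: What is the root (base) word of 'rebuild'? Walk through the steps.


Remove prefix 're' from 'rebuild' to get root 'build'.

build


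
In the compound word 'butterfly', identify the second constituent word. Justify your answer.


Split 'butterfly' into 'butter' + 'fly'. The second part is 'fly'.

fly


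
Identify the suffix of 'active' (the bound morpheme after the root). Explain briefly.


The word 'active' = 'act' (root) + '-ive' (suffix). The suffix is '-ive'.

ive


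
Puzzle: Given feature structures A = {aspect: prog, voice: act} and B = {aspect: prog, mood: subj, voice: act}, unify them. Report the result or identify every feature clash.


Compare features:
aspect: A=prog vs B=prog -> unified: prog
mood: A=_ vs B=subj -> unified: subj
voice: A=act vs B=act -> unified: act
No clashes found.

Unified: {aspect: prog, mood: subj, voice: act}


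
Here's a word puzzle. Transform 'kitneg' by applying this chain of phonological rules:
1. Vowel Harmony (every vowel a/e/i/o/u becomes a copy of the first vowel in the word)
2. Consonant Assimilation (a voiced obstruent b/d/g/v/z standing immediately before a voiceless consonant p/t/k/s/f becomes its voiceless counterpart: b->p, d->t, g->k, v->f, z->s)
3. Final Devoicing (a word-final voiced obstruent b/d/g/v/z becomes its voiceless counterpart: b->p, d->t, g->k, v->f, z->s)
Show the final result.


Starting form: 'kitneg'
Rule 1: Vowel Harmony: all vowels become 'i' (matching first vowel). 'kitneg' -> 'kitnig'
Rule 2: Consonant Assimilation: no voiced obstruent (b/d/g/v/z) stands immediately before a voiceless consonant (p/t/k/s/f). No change.
Rule 3: Final Devoicing: word-final voiced obstruent 'g' becomes voiceless 'k'. 'kitnig' -> 'kitnik'
Final form: 'kitnik'

kitnik


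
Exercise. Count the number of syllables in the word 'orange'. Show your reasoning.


Break 'orange' into syllables: or-ange -> or | ange = 2 syllables

2 syllables


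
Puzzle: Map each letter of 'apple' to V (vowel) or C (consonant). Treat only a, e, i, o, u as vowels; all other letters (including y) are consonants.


Letter mapping: a = V, p = C, p = C, l = C, e = V.

VCCCV
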